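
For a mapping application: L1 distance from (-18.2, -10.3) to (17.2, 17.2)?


|(-18.2)-17.2| + |(-10.3)-17.2| = 35.4 + 27.5 = 62.9

62.9


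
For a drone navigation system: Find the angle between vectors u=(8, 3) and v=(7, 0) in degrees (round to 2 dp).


u.v = 56, |u| = sqrt(73) = 8.544, |v| = sqrt(49) = 7
cos(theta) = u.v/(|u||v|) = 56/sqrt(3577) = 0.936329
theta = acos(0.936329) = 20.56 degrees

20.56 degrees


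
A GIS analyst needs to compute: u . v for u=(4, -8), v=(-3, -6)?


u . v = u_x*v_x + u_y*v_y = 4*(-3) + (-8)*(-6)
= (-12) + 48 = 36

36


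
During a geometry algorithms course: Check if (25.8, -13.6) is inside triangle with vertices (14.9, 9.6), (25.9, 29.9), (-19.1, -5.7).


Cross products: AB x AP = -476.47, BC x BP = 1953.94, CA x CP = -955.57
All same sign? no

No, outside


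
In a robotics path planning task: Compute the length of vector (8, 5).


|u| = sqrt(8^2 + 5^2) = sqrt(89) = 9.434

9.434


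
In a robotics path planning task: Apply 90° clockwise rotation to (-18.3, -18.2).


90° CW: (x,y) -> (y, -x)
(-18.3,-18.2) -> (-18.2, 18.3)

(-18.2, 18.3)


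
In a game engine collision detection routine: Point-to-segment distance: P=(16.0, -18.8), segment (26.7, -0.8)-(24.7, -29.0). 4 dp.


Project P onto AB: t = 0.6619 (clamped to [0,1])
Closest point on segment: (25.3762, -19.465)
Distance: 9.3998

9.3998


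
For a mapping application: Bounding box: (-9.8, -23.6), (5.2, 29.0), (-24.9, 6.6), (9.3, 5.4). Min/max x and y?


x range: [-24.9, 9.3]
y range: [-23.6, 29]
Bounding box: (-24.9,-23.6) to (9.3,29)

(-24.9,-23.6) to (9.3,29)


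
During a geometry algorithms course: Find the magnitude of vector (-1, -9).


|u| = sqrt((-1)^2 + (-9)^2) = sqrt(82) = 9.0554

9.0554


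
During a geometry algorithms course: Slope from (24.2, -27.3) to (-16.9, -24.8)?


slope = (y2-y1)/(x2-x1) = ((-24.8)-(-27.3))/((-16.9)-24.2) = 2.5/(-41.1) = -0.0608

-0.0608


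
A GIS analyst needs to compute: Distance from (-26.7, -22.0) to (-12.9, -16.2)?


dx=13.8, dy=5.8
d^2 = 13.8^2 + 5.8^2 = 224.08
d = sqrt(224.08) = 14.9693

14.9693


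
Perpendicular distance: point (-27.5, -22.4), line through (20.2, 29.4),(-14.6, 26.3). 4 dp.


|cross product| = 1654.77
|line direction| = sqrt(1220.65) = 34.9378
Distance = 1654.77/sqrt(1220.65) = 47.3633

47.3633


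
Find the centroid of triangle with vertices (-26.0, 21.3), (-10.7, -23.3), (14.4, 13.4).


Centroid = ((x_A+x_B+x_C)/3, (y_A+y_B+y_C)/3)
= (((-26)+(-10.7)+14.4)/3, (21.3+(-23.3)+13.4)/3)
= (-7.4333, 3.8)

(-7.4333, 3.8)


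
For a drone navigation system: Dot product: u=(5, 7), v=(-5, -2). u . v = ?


u . v = u_x*v_x + u_y*v_y = 5*(-5) + 7*(-2)
= (-25) + (-14) = -39

-39


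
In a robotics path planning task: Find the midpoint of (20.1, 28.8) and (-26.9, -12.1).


M = ((20.1+(-26.9))/2, (28.8+(-12.1))/2)
= (-3.4, 8.35)

(-3.4, 8.35)


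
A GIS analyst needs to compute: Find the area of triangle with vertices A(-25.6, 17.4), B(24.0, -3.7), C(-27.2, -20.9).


Area = |x_A(y_B-y_C) + x_B(y_C-y_A) + x_C(y_A-y_B)|/2
= |(-440.32) + (-919.2) + (-573.92)|/2
= 1933.44/2 = 966.72

966.72


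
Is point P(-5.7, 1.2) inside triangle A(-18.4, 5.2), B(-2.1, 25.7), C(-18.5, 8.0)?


Cross products: AB x AP = -325.55, BC x BP = 338.08, CA x CP = 35.16
All same sign? no

No, outside


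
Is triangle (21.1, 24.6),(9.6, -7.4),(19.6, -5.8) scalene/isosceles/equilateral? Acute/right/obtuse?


Side lengths squared: AB^2=1156.25, BC^2=102.56, CA^2=926.41
Sorted: [102.56, 926.41, 1156.25]
By sides: Scalene, By angles: Obtuse

Scalene, Obtuse


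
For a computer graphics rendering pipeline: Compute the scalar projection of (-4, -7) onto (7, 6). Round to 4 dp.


u.v = -70, |v| = sqrt(85) = 9.2195
Scalar projection = u.v / |v| = -70 / sqrt(85) = -7.5926

-7.5926


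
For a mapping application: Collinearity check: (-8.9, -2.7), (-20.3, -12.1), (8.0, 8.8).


Cross product: ((-20.3)-(-8.9))*(8.8-(-2.7)) - ((-12.1)-(-2.7))*(8-(-8.9))
= 27.76

No, not collinear


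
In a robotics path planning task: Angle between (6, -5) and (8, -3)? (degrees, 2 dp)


u.v = 63, |u| = sqrt(61) = 7.8102, |v| = sqrt(73) = 8.544
cos(theta) = u.v/(|u||v|) = 63/sqrt(4453) = 0.944092
theta = acos(0.944092) = 19.25 degrees

19.25 degrees


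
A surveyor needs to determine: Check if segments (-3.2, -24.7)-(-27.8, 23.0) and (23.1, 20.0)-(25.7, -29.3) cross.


Cross products: d1=-1412.81, d2=-2501.57, d3=-2354.13, d4=-1265.37
d1*d2 < 0 and d3*d4 < 0? no

No, they don't intersect


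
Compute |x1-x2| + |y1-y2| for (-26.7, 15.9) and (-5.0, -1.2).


|(-26.7)-(-5)| + |15.9-(-1.2)| = 21.7 + 17.1 = 38.8

38.8


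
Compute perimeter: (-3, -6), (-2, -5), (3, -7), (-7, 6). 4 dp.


Sides: (-3, -6)->(-2, -5): sqrt(2) = 1.414214, (-2, -5)->(3, -7): sqrt(29) = 5.385165, (3, -7)->(-7, 6): sqrt(269) = 16.401219, (-7, 6)->(-3, -6): sqrt(160) = 12.649111
Sum = 35.849709
Perimeter = 35.8497

35.8497


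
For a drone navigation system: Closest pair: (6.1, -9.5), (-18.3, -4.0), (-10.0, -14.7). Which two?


d(P0,P1) = 25.0122, d(P0,P2) = 16.9189, d(P1,P2) = 13.5418
Closest: P1 and P2

Closest pair: (-18.3, -4.0) and (-10.0, -14.7), distance = 13.5418


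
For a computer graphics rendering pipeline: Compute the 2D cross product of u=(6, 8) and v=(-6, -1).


u x v = u_x*v_y - u_y*v_x = 6*(-1) - 8*(-6)
= (-6) - (-48) = 42

42


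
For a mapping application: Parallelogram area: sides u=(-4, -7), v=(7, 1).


|u x v| = |(-4)*1 - (-7)*7|
= |(-4) - (-49)| = 45

45


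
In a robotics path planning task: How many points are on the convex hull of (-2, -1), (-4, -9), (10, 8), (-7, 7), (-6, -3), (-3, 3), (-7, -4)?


Convex hull vertices (CCW): (-7, -4), (-4, -9), (10, 8), (-7, 7)
Count = 4

4


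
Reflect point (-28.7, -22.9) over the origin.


Reflection over origin: (x,y) -> (-x,-y)
(-28.7, -22.9) -> (28.7, 22.9)

(28.7, 22.9)


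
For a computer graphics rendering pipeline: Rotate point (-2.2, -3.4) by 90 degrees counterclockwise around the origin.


90° CCW: (x,y) -> (-y, x)
(-2.2,-3.4) -> (3.4, -2.2)

(3.4, -2.2)


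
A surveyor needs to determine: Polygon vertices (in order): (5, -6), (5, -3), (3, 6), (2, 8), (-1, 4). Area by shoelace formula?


Shoelace sum: (5*(-3) - 5*(-6)) + (5*6 - 3*(-3)) + (3*8 - 2*6) + (2*4 - (-1)*8) + ((-1)*(-6) - 5*4)
= 68
Area = |68|/2 = 34

34


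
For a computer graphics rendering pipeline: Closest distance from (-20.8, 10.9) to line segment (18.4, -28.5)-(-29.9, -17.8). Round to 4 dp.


Project P onto AB: t = 0.9459 (clamped to [0,1])
Closest point on segment: (-27.2862, -18.379)
Distance: 29.9889

29.9889


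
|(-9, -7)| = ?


|u| = sqrt((-9)^2 + (-7)^2) = sqrt(130) = 11.4018

11.4018


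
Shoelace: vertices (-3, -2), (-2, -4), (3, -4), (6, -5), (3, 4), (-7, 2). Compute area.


Shoelace sum: ((-3)*(-4) - (-2)*(-2)) + ((-2)*(-4) - 3*(-4)) + (3*(-5) - 6*(-4)) + (6*4 - 3*(-5)) + (3*2 - (-7)*4) + ((-7)*(-2) - (-3)*2)
= 130
Area = |130|/2 = 65

65


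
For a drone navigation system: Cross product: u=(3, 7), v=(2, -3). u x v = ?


u x v = u_x*v_y - u_y*v_x = 3*(-3) - 7*2
= (-9) - 14 = -23

-23


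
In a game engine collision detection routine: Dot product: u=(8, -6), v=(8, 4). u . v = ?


u . v = u_x*v_x + u_y*v_y = 8*8 + (-6)*4
= 64 + (-24) = 40

40


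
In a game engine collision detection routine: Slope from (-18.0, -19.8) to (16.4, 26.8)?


slope = (y2-y1)/(x2-x1) = (26.8-(-19.8))/(16.4-(-18)) = 46.6/34.4 = 1.3547

1.3547


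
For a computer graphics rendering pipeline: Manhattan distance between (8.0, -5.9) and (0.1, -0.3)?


|8-0.1| + |(-5.9)-(-0.3)| = 7.9 + 5.6 = 13.5

13.5


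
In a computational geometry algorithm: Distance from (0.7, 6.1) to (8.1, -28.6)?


dx=7.4, dy=-34.7
d^2 = 7.4^2 + (-34.7)^2 = 1258.85
d = sqrt(1258.85) = 35.4803

35.4803


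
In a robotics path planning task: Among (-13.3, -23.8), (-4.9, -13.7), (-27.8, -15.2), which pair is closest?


d(P0,P1) = 13.1366, d(P0,P2) = 16.8585, d(P1,P2) = 22.9491
Closest: P0 and P1

Closest pair: (-13.3, -23.8) and (-4.9, -13.7), distance = 13.1366


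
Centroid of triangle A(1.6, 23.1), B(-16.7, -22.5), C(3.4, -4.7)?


Centroid = ((x_A+x_B+x_C)/3, (y_A+y_B+y_C)/3)
= ((1.6+(-16.7)+3.4)/3, (23.1+(-22.5)+(-4.7))/3)
= (-3.9, -1.3667)

(-3.9, -1.3667)


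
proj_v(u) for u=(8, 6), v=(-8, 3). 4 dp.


u.v = -46, |v| = sqrt(73) = 8.544
Scalar projection = u.v / |v| = -46 / sqrt(73) = -5.3839

-5.3839


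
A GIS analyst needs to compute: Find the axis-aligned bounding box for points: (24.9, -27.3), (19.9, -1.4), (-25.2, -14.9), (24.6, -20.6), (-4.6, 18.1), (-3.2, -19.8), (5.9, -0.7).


x range: [-25.2, 24.9]
y range: [-27.3, 18.1]
Bounding box: (-25.2,-27.3) to (24.9,18.1)

(-25.2,-27.3) to (24.9,18.1)


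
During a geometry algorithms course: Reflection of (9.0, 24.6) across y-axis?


Reflection over y-axis: (x,y) -> (-x,y)
(9, 24.6) -> (-9, 24.6)

(-9, 24.6)


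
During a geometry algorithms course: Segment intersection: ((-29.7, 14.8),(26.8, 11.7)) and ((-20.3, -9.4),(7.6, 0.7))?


Cross products: d1=770.12, d2=112.98, d3=-1338.16, d4=-681.02
d1*d2 < 0 and d3*d4 < 0? no

No, they don't intersect


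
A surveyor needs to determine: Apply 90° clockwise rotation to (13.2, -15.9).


90° CW: (x,y) -> (y, -x)
(13.2,-15.9) -> (-15.9, -13.2)

(-15.9, -13.2)


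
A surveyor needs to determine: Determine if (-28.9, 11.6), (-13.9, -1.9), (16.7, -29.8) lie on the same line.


Cross product: ((-13.9)-(-28.9))*((-29.8)-11.6) - ((-1.9)-11.6)*(16.7-(-28.9))
= -5.4

No, not collinear


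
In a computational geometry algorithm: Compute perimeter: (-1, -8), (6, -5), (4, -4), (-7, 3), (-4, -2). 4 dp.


Sides: (-1, -8)->(6, -5): sqrt(58) = 7.615773, (6, -5)->(4, -4): sqrt(5) = 2.236068, (4, -4)->(-7, 3): sqrt(170) = 13.038405, (-7, 3)->(-4, -2): sqrt(34) = 5.830952, (-4, -2)->(-1, -8): sqrt(45) = 6.708204
Sum = 35.429402
Perimeter = 35.4294

35.4294


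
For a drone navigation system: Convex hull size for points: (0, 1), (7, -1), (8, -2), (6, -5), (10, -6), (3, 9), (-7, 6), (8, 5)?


Convex hull vertices (CCW): (-7, 6), (6, -5), (10, -6), (8, 5), (3, 9)
Count = 5

5


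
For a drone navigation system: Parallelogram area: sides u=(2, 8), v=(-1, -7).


|u x v| = |2*(-7) - 8*(-1)|
= |(-14) - (-8)| = 6

6


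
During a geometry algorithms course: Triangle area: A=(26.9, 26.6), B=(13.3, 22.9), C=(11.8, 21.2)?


Area = |x_A(y_B-y_C) + x_B(y_C-y_A) + x_C(y_A-y_B)|/2
= |45.73 + (-71.82) + 43.66|/2
= 17.57/2 = 8.785

8.785


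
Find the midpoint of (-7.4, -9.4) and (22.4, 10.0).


M = (((-7.4)+22.4)/2, ((-9.4)+10)/2)
= (7.5, 0.3)

(7.5, 0.3)


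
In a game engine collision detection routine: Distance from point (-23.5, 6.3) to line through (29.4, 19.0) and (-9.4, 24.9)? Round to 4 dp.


|cross product| = 804.87
|line direction| = sqrt(1540.25) = 39.246
Distance = 804.87/sqrt(1540.25) = 20.5083

20.5083


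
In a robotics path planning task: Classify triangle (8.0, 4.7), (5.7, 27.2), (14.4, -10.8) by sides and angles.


Side lengths squared: AB^2=511.54, BC^2=1519.69, CA^2=281.21
Sorted: [281.21, 511.54, 1519.69]
By sides: Scalene, By angles: Obtuse

Scalene, Obtuse


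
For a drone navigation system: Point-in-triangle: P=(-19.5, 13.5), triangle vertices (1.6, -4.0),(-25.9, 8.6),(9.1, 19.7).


Cross products: AB x AP = -215.39, BC x BP = 100.46, CA x CP = -631.32
All same sign? no

No, outside


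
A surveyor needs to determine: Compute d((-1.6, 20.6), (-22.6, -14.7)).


dx=-21, dy=-35.3
d^2 = (-21)^2 + (-35.3)^2 = 1687.09
d = sqrt(1687.09) = 41.0742

41.0742


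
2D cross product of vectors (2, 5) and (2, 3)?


u x v = u_x*v_y - u_y*v_x = 2*3 - 5*2
= 6 - 10 = -4

-4


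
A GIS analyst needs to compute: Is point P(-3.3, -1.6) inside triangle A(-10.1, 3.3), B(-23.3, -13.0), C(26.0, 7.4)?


Cross products: AB x AP = 175.52, BC x BP = 154.02, CA x CP = 204.77
All same sign? yes

Yes, inside


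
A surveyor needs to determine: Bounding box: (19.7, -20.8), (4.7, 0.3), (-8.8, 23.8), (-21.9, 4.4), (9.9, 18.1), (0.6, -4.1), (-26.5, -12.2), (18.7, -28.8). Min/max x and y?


x range: [-26.5, 19.7]
y range: [-28.8, 23.8]
Bounding box: (-26.5,-28.8) to (19.7,23.8)

(-26.5,-28.8) to (19.7,23.8)


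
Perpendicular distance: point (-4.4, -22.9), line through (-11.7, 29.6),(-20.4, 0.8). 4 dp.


|cross product| = 666.99
|line direction| = sqrt(905.13) = 30.0854
Distance = 666.99/sqrt(905.13) = 22.1699

22.1699


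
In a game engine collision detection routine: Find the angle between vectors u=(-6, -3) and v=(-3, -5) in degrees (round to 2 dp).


u.v = 33, |u| = sqrt(45) = 6.7082, |v| = sqrt(34) = 5.831
cos(theta) = u.v/(|u||v|) = 33/sqrt(1530) = 0.843661
theta = acos(0.843661) = 32.47 degrees

32.47 degrees


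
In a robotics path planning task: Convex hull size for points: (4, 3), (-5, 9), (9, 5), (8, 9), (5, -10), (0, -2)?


Convex hull vertices (CCW): (-5, 9), (0, -2), (5, -10), (9, 5), (8, 9)
Count = 5

5


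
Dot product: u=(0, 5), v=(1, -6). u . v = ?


u . v = u_x*v_x + u_y*v_y = 0*1 + 5*(-6)
= 0 + (-30) = -30

-30


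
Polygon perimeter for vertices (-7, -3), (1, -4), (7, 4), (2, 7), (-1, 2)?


Sides: (-7, -3)->(1, -4): sqrt(65) = 8.062258, (1, -4)->(7, 4): sqrt(100) = 10, (7, 4)->(2, 7): sqrt(34) = 5.830952, (2, 7)->(-1, 2): sqrt(34) = 5.830952, (-1, 2)->(-7, -3): sqrt(61) = 7.81025
Sum = 37.534412
Perimeter = 37.5344

37.5344


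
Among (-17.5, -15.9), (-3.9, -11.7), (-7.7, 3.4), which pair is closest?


d(P0,P1) = 14.2338, d(P0,P2) = 21.6456, d(P1,P2) = 15.5708
Closest: P0 and P1

Closest pair: (-17.5, -15.9) and (-3.9, -11.7), distance = 14.2338


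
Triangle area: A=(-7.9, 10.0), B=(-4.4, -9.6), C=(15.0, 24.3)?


Area = |x_A(y_B-y_C) + x_B(y_C-y_A) + x_C(y_A-y_B)|/2
= |267.81 + (-62.92) + 294|/2
= 498.89/2 = 249.445

249.445


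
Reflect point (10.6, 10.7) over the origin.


Reflection over origin: (x,y) -> (-x,-y)
(10.6, 10.7) -> (-10.6, -10.7)

(-10.6, -10.7)


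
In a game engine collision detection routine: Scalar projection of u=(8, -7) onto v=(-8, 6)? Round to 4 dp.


u.v = -106, |v| = sqrt(100) = 10
Scalar projection = u.v / |v| = -106 / sqrt(100) = -10.6

-10.6


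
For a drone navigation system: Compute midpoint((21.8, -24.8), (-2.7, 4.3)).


M = ((21.8+(-2.7))/2, ((-24.8)+4.3)/2)
= (9.55, -10.25)

(9.55, -10.25)


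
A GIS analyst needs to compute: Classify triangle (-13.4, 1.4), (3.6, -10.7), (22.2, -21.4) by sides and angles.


Side lengths squared: AB^2=435.41, BC^2=460.45, CA^2=1787.2
Sorted: [435.41, 460.45, 1787.2]
By sides: Scalene, By angles: Obtuse

Scalene, Obtuse


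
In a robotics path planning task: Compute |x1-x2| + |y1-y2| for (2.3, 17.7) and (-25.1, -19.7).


|2.3-(-25.1)| + |17.7-(-19.7)| = 27.4 + 37.4 = 64.8

64.8


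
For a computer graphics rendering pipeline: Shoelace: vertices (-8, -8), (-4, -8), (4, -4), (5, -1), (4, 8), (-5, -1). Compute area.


Shoelace sum: ((-8)*(-8) - (-4)*(-8)) + ((-4)*(-4) - 4*(-8)) + (4*(-1) - 5*(-4)) + (5*8 - 4*(-1)) + (4*(-1) - (-5)*8) + ((-5)*(-8) - (-8)*(-1))
= 208
Area = |208|/2 = 104

104


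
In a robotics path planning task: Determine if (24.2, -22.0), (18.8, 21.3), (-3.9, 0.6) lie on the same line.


Cross product: (18.8-24.2)*(0.6-(-22)) - (21.3-(-22))*((-3.9)-24.2)
= 1094.69

No, not collinear


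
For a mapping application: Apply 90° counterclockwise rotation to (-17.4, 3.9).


90° CCW: (x,y) -> (-y, x)
(-17.4,3.9) -> (-3.9, -17.4)

(-3.9, -17.4)


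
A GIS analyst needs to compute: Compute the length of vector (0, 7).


|u| = sqrt(0^2 + 7^2) = sqrt(49) = 7

7


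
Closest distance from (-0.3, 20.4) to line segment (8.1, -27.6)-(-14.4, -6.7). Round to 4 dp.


Project P onto AB: t = 1 (clamped to [0,1])
Closest point on segment: (-14.4, -6.7)
Distance: 30.5486

30.5486


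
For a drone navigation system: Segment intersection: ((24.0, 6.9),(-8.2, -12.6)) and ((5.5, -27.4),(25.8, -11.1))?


Cross products: d1=394.74, d2=523.75, d3=743.71, d4=614.7
d1*d2 < 0 and d3*d4 < 0? no

No, they don't intersect


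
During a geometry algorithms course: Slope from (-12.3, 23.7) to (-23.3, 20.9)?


slope = (y2-y1)/(x2-x1) = (20.9-23.7)/((-23.3)-(-12.3)) = (-2.8)/(-11) = 0.2545

0.2545


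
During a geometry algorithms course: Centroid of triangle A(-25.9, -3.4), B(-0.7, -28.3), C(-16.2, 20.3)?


Centroid = ((x_A+x_B+x_C)/3, (y_A+y_B+y_C)/3)
= (((-25.9)+(-0.7)+(-16.2))/3, ((-3.4)+(-28.3)+20.3)/3)
= (-14.2667, -3.8)

(-14.2667, -3.8)


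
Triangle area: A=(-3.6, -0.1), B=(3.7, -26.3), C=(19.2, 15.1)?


Area = |x_A(y_B-y_C) + x_B(y_C-y_A) + x_C(y_A-y_B)|/2
= |149.04 + 56.24 + 503.04|/2
= 708.32/2 = 354.16

354.16


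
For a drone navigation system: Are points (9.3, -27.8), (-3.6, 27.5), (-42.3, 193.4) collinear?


Cross product: ((-3.6)-9.3)*(193.4-(-27.8)) - (27.5-(-27.8))*((-42.3)-9.3)
= 0

Yes, collinear


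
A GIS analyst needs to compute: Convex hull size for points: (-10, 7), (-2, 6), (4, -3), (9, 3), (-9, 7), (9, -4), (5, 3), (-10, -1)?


Convex hull vertices (CCW): (-10, -1), (9, -4), (9, 3), (-2, 6), (-9, 7), (-10, 7)
Count = 6

6


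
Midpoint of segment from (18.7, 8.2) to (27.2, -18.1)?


M = ((18.7+27.2)/2, (8.2+(-18.1))/2)
= (22.95, -4.95)

(22.95, -4.95)


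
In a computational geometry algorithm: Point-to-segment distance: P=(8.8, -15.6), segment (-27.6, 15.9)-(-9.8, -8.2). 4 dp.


Project P onto AB: t = 1 (clamped to [0,1])
Closest point on segment: (-9.8, -8.2)
Distance: 20.018

20.018


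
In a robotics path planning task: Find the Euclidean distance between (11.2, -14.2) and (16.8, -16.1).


dx=5.6, dy=-1.9
d^2 = 5.6^2 + (-1.9)^2 = 34.97
d = sqrt(34.97) = 5.9135

5.9135


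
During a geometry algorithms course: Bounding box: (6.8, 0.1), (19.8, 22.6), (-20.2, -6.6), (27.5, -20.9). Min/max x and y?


x range: [-20.2, 27.5]
y range: [-20.9, 22.6]
Bounding box: (-20.2,-20.9) to (27.5,22.6)

(-20.2,-20.9) to (27.5,22.6)


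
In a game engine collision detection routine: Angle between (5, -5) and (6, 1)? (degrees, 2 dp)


u.v = 25, |u| = sqrt(50) = 7.0711, |v| = sqrt(37) = 6.0828
cos(theta) = u.v/(|u||v|) = 25/sqrt(1850) = 0.581238
theta = acos(0.581238) = 54.46 degrees

54.46 degrees


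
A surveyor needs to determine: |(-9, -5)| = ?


|u| = sqrt((-9)^2 + (-5)^2) = sqrt(106) = 10.2956

10.2956


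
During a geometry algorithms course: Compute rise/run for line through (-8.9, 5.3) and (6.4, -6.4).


slope = (y2-y1)/(x2-x1) = ((-6.4)-5.3)/(6.4-(-8.9)) = (-11.7)/15.3 = -0.7647

-0.7647


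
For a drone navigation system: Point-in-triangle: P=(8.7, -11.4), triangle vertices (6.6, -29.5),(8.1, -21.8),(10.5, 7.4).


Cross products: AB x AP = 10.98, BC x BP = 7.44, CA x CP = 6.9
All same sign? yes

Yes, inside


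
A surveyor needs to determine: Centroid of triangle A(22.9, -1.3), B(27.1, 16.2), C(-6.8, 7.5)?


Centroid = ((x_A+x_B+x_C)/3, (y_A+y_B+y_C)/3)
= ((22.9+27.1+(-6.8))/3, ((-1.3)+16.2+7.5)/3)
= (14.4, 7.4667)

(14.4, 7.4667)


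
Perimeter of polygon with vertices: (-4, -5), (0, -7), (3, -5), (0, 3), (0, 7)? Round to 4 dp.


Sides: (-4, -5)->(0, -7): sqrt(20) = 4.472136, (0, -7)->(3, -5): sqrt(13) = 3.605551, (3, -5)->(0, 3): sqrt(73) = 8.544004, (0, 3)->(0, 7): sqrt(16) = 4, (0, 7)->(-4, -5): sqrt(160) = 12.649111
Sum = 33.270802
Perimeter = 33.2708

33.2708


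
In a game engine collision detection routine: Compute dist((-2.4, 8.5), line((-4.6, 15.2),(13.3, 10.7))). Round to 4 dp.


|cross product| = 110.03
|line direction| = sqrt(340.66) = 18.457
Distance = 110.03/sqrt(340.66) = 5.9614

5.9614


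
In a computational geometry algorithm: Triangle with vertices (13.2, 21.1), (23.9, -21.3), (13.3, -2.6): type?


Side lengths squared: AB^2=1912.25, BC^2=462.05, CA^2=561.7
Sorted: [462.05, 561.7, 1912.25]
By sides: Scalene, By angles: Obtuse

Scalene, Obtuse


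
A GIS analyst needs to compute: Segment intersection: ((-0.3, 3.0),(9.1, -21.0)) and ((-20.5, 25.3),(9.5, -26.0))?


Cross products: d1=367.26, d2=129.48, d3=-275.18, d4=-37.4
d1*d2 < 0 and d3*d4 < 0? no

No, they don't intersect


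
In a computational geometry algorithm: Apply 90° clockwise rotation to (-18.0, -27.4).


90° CW: (x,y) -> (y, -x)
(-18,-27.4) -> (-27.4, 18)

(-27.4, 18)


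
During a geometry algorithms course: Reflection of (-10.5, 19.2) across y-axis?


Reflection over y-axis: (x,y) -> (-x,y)
(-10.5, 19.2) -> (10.5, 19.2)

(10.5, 19.2)


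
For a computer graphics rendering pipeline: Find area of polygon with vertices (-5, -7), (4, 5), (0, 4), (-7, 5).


Shoelace sum: ((-5)*5 - 4*(-7)) + (4*4 - 0*5) + (0*5 - (-7)*4) + ((-7)*(-7) - (-5)*5)
= 121
Area = |121|/2 = 60.5

60.5


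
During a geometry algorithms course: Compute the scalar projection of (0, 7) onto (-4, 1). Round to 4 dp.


u.v = 7, |v| = sqrt(17) = 4.1231
Scalar projection = u.v / |v| = 7 / sqrt(17) = 1.6977

1.6977


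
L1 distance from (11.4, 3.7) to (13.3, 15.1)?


|11.4-13.3| + |3.7-15.1| = 1.9 + 11.4 = 13.3

13.3


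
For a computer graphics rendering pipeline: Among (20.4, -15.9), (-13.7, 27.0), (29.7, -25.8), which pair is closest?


d(P0,P1) = 54.8016, d(P0,P2) = 13.5831, d(P1,P2) = 68.3476
Closest: P0 and P2

Closest pair: (20.4, -15.9) and (29.7, -25.8), distance = 13.5831


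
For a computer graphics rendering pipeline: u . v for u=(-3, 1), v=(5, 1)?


u . v = u_x*v_x + u_y*v_y = (-3)*5 + 1*1
= (-15) + 1 = -14

-14


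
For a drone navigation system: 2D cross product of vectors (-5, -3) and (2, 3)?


u x v = u_x*v_y - u_y*v_x = (-5)*3 - (-3)*2
= (-15) - (-6) = -9

-9


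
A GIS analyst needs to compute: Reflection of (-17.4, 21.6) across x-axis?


Reflection over x-axis: (x,y) -> (x,-y)
(-17.4, 21.6) -> (-17.4, -21.6)

(-17.4, -21.6)


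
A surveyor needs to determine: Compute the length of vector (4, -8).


|u| = sqrt(4^2 + (-8)^2) = sqrt(80) = 8.9443

8.9443


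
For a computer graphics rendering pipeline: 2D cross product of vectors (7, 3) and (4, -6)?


u x v = u_x*v_y - u_y*v_x = 7*(-6) - 3*4
= (-42) - 12 = -54

-54


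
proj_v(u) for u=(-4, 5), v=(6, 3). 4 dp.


u.v = -9, |v| = sqrt(45) = 6.7082
Scalar projection = u.v / |v| = -9 / sqrt(45) = -1.3416

-1.3416


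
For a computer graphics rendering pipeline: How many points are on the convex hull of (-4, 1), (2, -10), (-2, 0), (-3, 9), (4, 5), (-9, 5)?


Convex hull vertices (CCW): (-9, 5), (2, -10), (4, 5), (-3, 9)
Count = 4

4


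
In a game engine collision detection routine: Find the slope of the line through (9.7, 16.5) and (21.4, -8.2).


slope = (y2-y1)/(x2-x1) = ((-8.2)-16.5)/(21.4-9.7) = (-24.7)/11.7 = -2.1111

-2.1111


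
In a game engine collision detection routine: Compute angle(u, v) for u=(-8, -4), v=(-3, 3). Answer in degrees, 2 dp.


u.v = 12, |u| = sqrt(80) = 8.9443, |v| = sqrt(18) = 4.2426
cos(theta) = u.v/(|u||v|) = 12/sqrt(1440) = 0.316228
theta = acos(0.316228) = 71.57 degrees

71.57 degrees


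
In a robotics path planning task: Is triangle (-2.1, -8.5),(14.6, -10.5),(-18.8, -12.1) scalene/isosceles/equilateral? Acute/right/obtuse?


Side lengths squared: AB^2=282.89, BC^2=1118.12, CA^2=291.85
Sorted: [282.89, 291.85, 1118.12]
By sides: Scalene, By angles: Obtuse

Scalene, Obtuse


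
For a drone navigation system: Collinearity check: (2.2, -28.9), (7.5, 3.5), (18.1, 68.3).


Cross product: (7.5-2.2)*(68.3-(-28.9)) - (3.5-(-28.9))*(18.1-2.2)
= 0

Yes, collinear


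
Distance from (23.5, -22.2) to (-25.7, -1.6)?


dx=-49.2, dy=20.6
d^2 = (-49.2)^2 + 20.6^2 = 2845
d = sqrt(2845) = 53.3385

53.3385


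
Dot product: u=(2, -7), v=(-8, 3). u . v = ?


u . v = u_x*v_x + u_y*v_y = 2*(-8) + (-7)*3
= (-16) + (-21) = -37

-37


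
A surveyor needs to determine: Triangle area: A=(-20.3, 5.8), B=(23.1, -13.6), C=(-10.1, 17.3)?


Area = |x_A(y_B-y_C) + x_B(y_C-y_A) + x_C(y_A-y_B)|/2
= |627.27 + 265.65 + (-195.94)|/2
= 696.98/2 = 348.49

348.49


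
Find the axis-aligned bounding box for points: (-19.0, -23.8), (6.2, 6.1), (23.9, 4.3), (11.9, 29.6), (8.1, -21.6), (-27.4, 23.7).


x range: [-27.4, 23.9]
y range: [-23.8, 29.6]
Bounding box: (-27.4,-23.8) to (23.9,29.6)

(-27.4,-23.8) to (23.9,29.6)


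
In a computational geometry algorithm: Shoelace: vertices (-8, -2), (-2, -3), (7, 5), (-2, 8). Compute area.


Shoelace sum: ((-8)*(-3) - (-2)*(-2)) + ((-2)*5 - 7*(-3)) + (7*8 - (-2)*5) + ((-2)*(-2) - (-8)*8)
= 165
Area = |165|/2 = 82.5

82.5


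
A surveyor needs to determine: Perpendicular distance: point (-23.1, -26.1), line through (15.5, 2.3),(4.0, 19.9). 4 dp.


|cross product| = 1005.96
|line direction| = sqrt(442.01) = 21.024
Distance = 1005.96/sqrt(442.01) = 47.8481

47.8481


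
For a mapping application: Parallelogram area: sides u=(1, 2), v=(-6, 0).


|u x v| = |1*0 - 2*(-6)|
= |0 - (-12)| = 12

12


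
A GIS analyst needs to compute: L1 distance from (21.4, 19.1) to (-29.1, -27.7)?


|21.4-(-29.1)| + |19.1-(-27.7)| = 50.5 + 46.8 = 97.3

97.3


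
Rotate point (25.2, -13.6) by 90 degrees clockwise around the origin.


90° CW: (x,y) -> (y, -x)
(25.2,-13.6) -> (-13.6, -25.2)

(-13.6, -25.2)


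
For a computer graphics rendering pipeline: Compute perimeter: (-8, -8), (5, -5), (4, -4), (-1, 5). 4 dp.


Sides: (-8, -8)->(5, -5): sqrt(178) = 13.341664, (5, -5)->(4, -4): sqrt(2) = 1.414214, (4, -4)->(-1, 5): sqrt(106) = 10.29563, (-1, 5)->(-8, -8): sqrt(218) = 14.764823
Sum = 39.816331
Perimeter = 39.8163

39.8163


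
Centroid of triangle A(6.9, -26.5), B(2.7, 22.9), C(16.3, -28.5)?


Centroid = ((x_A+x_B+x_C)/3, (y_A+y_B+y_C)/3)
= ((6.9+2.7+16.3)/3, ((-26.5)+22.9+(-28.5))/3)
= (8.6333, -10.7)

(8.6333, -10.7)


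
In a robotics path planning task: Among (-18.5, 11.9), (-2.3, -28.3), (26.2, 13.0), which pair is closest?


d(P0,P1) = 43.3414, d(P0,P2) = 44.7135, d(P1,P2) = 50.1791
Closest: P0 and P1

Closest pair: (-18.5, 11.9) and (-2.3, -28.3), distance = 43.3414


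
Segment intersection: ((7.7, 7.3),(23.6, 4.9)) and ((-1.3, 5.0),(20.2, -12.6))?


Cross products: d1=207.85, d2=436.09, d3=-58.17, d4=-286.41
d1*d2 < 0 and d3*d4 < 0? no

No, they don't intersect


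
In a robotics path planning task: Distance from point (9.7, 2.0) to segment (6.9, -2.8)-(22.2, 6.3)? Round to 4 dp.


Project P onto AB: t = 0.273 (clamped to [0,1])
Closest point on segment: (11.0772, -0.3155)
Distance: 2.6941

2.6941


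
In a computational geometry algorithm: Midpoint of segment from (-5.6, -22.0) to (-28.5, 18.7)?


M = (((-5.6)+(-28.5))/2, ((-22)+18.7)/2)
= (-17.05, -1.65)

(-17.05, -1.65)


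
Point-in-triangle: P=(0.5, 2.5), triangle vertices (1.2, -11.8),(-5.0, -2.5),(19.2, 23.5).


Cross products: AB x AP = -82.15, BC x BP = -22, CA x CP = -282.11
All same sign? yes

Yes, inside


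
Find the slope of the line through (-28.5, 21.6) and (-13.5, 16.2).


slope = (y2-y1)/(x2-x1) = (16.2-21.6)/((-13.5)-(-28.5)) = (-5.4)/15 = -0.36

-0.36


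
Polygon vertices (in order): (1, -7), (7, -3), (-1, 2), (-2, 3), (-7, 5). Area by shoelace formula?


Shoelace sum: (1*(-3) - 7*(-7)) + (7*2 - (-1)*(-3)) + ((-1)*3 - (-2)*2) + ((-2)*5 - (-7)*3) + ((-7)*(-7) - 1*5)
= 113
Area = |113|/2 = 56.5

56.5


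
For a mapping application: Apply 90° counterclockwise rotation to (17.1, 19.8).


90° CCW: (x,y) -> (-y, x)
(17.1,19.8) -> (-19.8, 17.1)

(-19.8, 17.1)


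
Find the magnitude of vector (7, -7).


|u| = sqrt(7^2 + (-7)^2) = sqrt(98) = 9.8995

9.8995


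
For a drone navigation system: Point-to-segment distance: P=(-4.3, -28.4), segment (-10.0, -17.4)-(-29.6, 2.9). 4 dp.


Project P onto AB: t = 0 (clamped to [0,1])
Closest point on segment: (-10, -17.4)
Distance: 12.3891

12.3891


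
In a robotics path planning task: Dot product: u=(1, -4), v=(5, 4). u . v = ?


u . v = u_x*v_x + u_y*v_y = 1*5 + (-4)*4
= 5 + (-16) = -11

-11


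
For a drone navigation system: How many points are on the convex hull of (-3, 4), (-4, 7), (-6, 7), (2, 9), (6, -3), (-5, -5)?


Convex hull vertices (CCW): (-6, 7), (-5, -5), (6, -3), (2, 9)
Count = 4

4


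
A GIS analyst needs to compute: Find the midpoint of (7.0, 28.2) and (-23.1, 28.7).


M = ((7+(-23.1))/2, (28.2+28.7)/2)
= (-8.05, 28.45)

(-8.05, 28.45)


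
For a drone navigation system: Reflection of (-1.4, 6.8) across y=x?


Reflection over y=x: (x,y) -> (y,x)
(-1.4, 6.8) -> (6.8, -1.4)

(6.8, -1.4)


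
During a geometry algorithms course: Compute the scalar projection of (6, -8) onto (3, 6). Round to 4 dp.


u.v = -30, |v| = sqrt(45) = 6.7082
Scalar projection = u.v / |v| = -30 / sqrt(45) = -4.4721

-4.4721


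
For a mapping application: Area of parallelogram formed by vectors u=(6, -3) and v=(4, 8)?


|u x v| = |6*8 - (-3)*4|
= |48 - (-12)| = 60

60


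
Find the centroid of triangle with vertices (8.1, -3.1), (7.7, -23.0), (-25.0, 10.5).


Centroid = ((x_A+x_B+x_C)/3, (y_A+y_B+y_C)/3)
= ((8.1+7.7+(-25))/3, ((-3.1)+(-23)+10.5)/3)
= (-3.0667, -5.2)

(-3.0667, -5.2)


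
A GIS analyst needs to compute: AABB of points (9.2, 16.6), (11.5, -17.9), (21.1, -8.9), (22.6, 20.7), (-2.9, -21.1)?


x range: [-2.9, 22.6]
y range: [-21.1, 20.7]
Bounding box: (-2.9,-21.1) to (22.6,20.7)

(-2.9,-21.1) to (22.6,20.7)


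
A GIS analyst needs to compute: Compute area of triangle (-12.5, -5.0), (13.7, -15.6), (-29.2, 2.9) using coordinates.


Area = |x_A(y_B-y_C) + x_B(y_C-y_A) + x_C(y_A-y_B)|/2
= |231.25 + 108.23 + (-309.52)|/2
= 29.96/2 = 14.98

14.98


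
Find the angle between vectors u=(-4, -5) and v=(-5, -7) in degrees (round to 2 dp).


u.v = 55, |u| = sqrt(41) = 6.4031, |v| = sqrt(74) = 8.6023
cos(theta) = u.v/(|u||v|) = 55/sqrt(3034) = 0.998516
theta = acos(0.998516) = 3.12 degrees

3.12 degrees


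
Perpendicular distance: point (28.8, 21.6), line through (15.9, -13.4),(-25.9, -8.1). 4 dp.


|cross product| = 1531.37
|line direction| = sqrt(1775.33) = 42.1347
Distance = 1531.37/sqrt(1775.33) = 36.3447

36.3447


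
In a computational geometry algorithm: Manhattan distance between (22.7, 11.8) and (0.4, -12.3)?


|22.7-0.4| + |11.8-(-12.3)| = 22.3 + 24.1 = 46.4

46.4


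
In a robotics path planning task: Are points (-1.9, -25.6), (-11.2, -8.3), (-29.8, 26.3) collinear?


Cross product: ((-11.2)-(-1.9))*(26.3-(-25.6)) - ((-8.3)-(-25.6))*((-29.8)-(-1.9))
= 0

Yes, collinear


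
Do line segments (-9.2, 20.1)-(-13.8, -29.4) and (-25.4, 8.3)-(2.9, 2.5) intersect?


Cross products: d1=427.9, d2=-999.63, d3=-747.62, d4=679.91
d1*d2 < 0 and d3*d4 < 0? yes

Yes, they intersect


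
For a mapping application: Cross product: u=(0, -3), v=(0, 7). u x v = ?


u x v = u_x*v_y - u_y*v_x = 0*7 - (-3)*0
= 0 - 0 = 0

0


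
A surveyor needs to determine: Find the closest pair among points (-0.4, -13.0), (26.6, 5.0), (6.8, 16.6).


d(P0,P1) = 32.45, d(P0,P2) = 30.4631, d(P1,P2) = 22.9478
Closest: P1 and P2

Closest pair: (26.6, 5.0) and (6.8, 16.6), distance = 22.9478


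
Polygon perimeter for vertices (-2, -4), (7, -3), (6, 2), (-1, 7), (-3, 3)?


Sides: (-2, -4)->(7, -3): sqrt(82) = 9.055385, (7, -3)->(6, 2): sqrt(26) = 5.09902, (6, 2)->(-1, 7): sqrt(74) = 8.602325, (-1, 7)->(-3, 3): sqrt(20) = 4.472136, (-3, 3)->(-2, -4): sqrt(50) = 7.071068
Sum = 34.299934
Perimeter = 34.2999

34.2999


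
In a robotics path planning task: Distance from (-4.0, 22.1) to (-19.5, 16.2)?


dx=-15.5, dy=-5.9
d^2 = (-15.5)^2 + (-5.9)^2 = 275.06
d = sqrt(275.06) = 16.5849

16.5849


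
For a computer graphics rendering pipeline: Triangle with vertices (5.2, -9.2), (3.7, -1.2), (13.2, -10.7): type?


Side lengths squared: AB^2=66.25, BC^2=180.5, CA^2=66.25
Sorted: [66.25, 66.25, 180.5]
By sides: Isosceles, By angles: Obtuse

Isosceles, Obtuse


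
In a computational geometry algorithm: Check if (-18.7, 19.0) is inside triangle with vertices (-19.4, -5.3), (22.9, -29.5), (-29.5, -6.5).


Cross products: AB x AP = 1044.83, BC x BP = -1584.6, CA x CP = 244.59
All same sign? no

No, outside


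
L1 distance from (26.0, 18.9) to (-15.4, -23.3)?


|26-(-15.4)| + |18.9-(-23.3)| = 41.4 + 42.2 = 83.6

83.6


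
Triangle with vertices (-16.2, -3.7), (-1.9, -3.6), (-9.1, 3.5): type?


Side lengths squared: AB^2=204.5, BC^2=102.25, CA^2=102.25
Sorted: [102.25, 102.25, 204.5]
By sides: Isosceles, By angles: Right

Isosceles, Right


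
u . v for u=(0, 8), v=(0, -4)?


u . v = u_x*v_x + u_y*v_y = 0*0 + 8*(-4)
= 0 + (-32) = -32

-32


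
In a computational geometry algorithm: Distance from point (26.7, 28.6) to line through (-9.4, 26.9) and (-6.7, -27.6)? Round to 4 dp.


|cross product| = 1972.04
|line direction| = sqrt(2977.54) = 54.5668
Distance = 1972.04/sqrt(2977.54) = 36.1399

36.1399


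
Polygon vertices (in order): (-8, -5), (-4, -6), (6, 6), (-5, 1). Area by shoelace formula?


Shoelace sum: ((-8)*(-6) - (-4)*(-5)) + ((-4)*6 - 6*(-6)) + (6*1 - (-5)*6) + ((-5)*(-5) - (-8)*1)
= 109
Area = |109|/2 = 54.5

54.5


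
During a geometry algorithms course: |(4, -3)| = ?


|u| = sqrt(4^2 + (-3)^2) = sqrt(25) = 5

5


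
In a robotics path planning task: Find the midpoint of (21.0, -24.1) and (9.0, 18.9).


M = ((21+9)/2, ((-24.1)+18.9)/2)
= (15, -2.6)

(15, -2.6)


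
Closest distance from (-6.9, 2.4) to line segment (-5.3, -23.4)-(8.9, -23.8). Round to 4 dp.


Project P onto AB: t = 0 (clamped to [0,1])
Closest point on segment: (-5.3, -23.4)
Distance: 25.8496

25.8496


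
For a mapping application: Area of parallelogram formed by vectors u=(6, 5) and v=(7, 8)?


|u x v| = |6*8 - 5*7|
= |48 - 35| = 13

13


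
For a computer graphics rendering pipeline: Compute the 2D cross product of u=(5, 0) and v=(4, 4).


u x v = u_x*v_y - u_y*v_x = 5*4 - 0*4
= 20 - 0 = 20

20


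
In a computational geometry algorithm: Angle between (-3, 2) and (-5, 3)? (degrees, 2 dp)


u.v = 21, |u| = sqrt(13) = 3.6056, |v| = sqrt(34) = 5.831
cos(theta) = u.v/(|u||v|) = 21/sqrt(442) = 0.998868
theta = acos(0.998868) = 2.73 degrees

2.73 degrees


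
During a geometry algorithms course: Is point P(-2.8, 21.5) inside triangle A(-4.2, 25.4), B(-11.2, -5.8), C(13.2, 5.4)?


Cross products: AB x AP = 70.98, BC x BP = 572.04, CA x CP = 39.86
All same sign? yes

Yes, inside


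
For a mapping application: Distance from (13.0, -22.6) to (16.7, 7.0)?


dx=3.7, dy=29.6
d^2 = 3.7^2 + 29.6^2 = 889.85
d = sqrt(889.85) = 29.8304

29.8304


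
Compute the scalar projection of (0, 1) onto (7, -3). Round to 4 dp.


u.v = -3, |v| = sqrt(58) = 7.6158
Scalar projection = u.v / |v| = -3 / sqrt(58) = -0.3939

-0.3939


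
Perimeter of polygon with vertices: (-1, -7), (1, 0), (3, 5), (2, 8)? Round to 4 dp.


Sides: (-1, -7)->(1, 0): sqrt(53) = 7.28011, (1, 0)->(3, 5): sqrt(29) = 5.385165, (3, 5)->(2, 8): sqrt(10) = 3.162278, (2, 8)->(-1, -7): sqrt(234) = 15.297059
Sum = 31.124612
Perimeter = 31.1246

31.1246


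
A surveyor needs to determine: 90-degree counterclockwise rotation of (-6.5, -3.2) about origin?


90° CCW: (x,y) -> (-y, x)
(-6.5,-3.2) -> (3.2, -6.5)

(3.2, -6.5)


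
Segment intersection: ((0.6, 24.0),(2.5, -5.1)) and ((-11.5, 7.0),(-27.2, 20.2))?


Cross products: d1=-426.62, d2=5.17, d3=-384.41, d4=-816.2
d1*d2 < 0 and d3*d4 < 0? no

No, they don't intersect


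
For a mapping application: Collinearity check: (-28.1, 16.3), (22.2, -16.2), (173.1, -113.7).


Cross product: (22.2-(-28.1))*((-113.7)-16.3) - ((-16.2)-16.3)*(173.1-(-28.1))
= 0

Yes, collinear


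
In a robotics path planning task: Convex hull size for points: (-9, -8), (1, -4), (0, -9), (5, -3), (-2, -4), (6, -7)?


Convex hull vertices (CCW): (-9, -8), (0, -9), (6, -7), (5, -3), (-2, -4)
Count = 5

5


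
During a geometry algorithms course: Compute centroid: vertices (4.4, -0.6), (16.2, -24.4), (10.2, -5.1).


Centroid = ((x_A+x_B+x_C)/3, (y_A+y_B+y_C)/3)
= ((4.4+16.2+10.2)/3, ((-0.6)+(-24.4)+(-5.1))/3)
= (10.2667, -10.0333)

(10.2667, -10.0333)


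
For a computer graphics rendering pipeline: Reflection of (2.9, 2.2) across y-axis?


Reflection over y-axis: (x,y) -> (-x,y)
(2.9, 2.2) -> (-2.9, 2.2)

(-2.9, 2.2)


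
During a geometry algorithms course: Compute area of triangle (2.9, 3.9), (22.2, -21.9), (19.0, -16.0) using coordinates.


Area = |x_A(y_B-y_C) + x_B(y_C-y_A) + x_C(y_A-y_B)|/2
= |(-17.11) + (-441.78) + 490.2|/2
= 31.31/2 = 15.655

15.655


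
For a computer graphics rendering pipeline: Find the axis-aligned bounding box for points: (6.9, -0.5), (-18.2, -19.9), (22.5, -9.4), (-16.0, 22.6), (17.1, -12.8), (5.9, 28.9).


x range: [-18.2, 22.5]
y range: [-19.9, 28.9]
Bounding box: (-18.2,-19.9) to (22.5,28.9)

(-18.2,-19.9) to (22.5,28.9)


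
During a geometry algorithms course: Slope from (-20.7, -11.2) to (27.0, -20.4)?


slope = (y2-y1)/(x2-x1) = ((-20.4)-(-11.2))/(27-(-20.7)) = (-9.2)/47.7 = -0.1929

-0.1929


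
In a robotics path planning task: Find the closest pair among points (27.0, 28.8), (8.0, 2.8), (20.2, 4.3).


d(P0,P1) = 32.2025, d(P0,P2) = 25.4262, d(P1,P2) = 12.2919
Closest: P1 and P2

Closest pair: (8.0, 2.8) and (20.2, 4.3), distance = 12.2919


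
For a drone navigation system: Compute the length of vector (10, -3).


|u| = sqrt(10^2 + (-3)^2) = sqrt(109) = 10.4403

10.4403


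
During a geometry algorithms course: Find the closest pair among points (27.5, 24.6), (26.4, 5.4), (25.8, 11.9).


d(P0,P1) = 19.2315, d(P0,P2) = 12.8133, d(P1,P2) = 6.5276
Closest: P1 and P2

Closest pair: (26.4, 5.4) and (25.8, 11.9), distance = 6.5276


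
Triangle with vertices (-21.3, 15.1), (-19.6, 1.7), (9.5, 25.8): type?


Side lengths squared: AB^2=182.45, BC^2=1427.62, CA^2=1063.13
Sorted: [182.45, 1063.13, 1427.62]
By sides: Scalene, By angles: Obtuse

Scalene, Obtuse


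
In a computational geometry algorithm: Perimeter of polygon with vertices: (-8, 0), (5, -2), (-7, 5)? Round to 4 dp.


Sides: (-8, 0)->(5, -2): sqrt(173) = 13.152946, (5, -2)->(-7, 5): sqrt(193) = 13.892444, (-7, 5)->(-8, 0): sqrt(26) = 5.09902
Sum = 32.14441
Perimeter = 32.1444

32.1444


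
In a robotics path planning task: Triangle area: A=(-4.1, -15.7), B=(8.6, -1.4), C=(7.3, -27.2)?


Area = |x_A(y_B-y_C) + x_B(y_C-y_A) + x_C(y_A-y_B)|/2
= |(-105.78) + (-98.9) + (-104.39)|/2
= 309.07/2 = 154.535

154.535


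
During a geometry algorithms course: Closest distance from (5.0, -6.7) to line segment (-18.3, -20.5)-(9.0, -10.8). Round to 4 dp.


Project P onto AB: t = 0.9173 (clamped to [0,1])
Closest point on segment: (6.7419, -11.6023)
Distance: 5.2026

5.2026


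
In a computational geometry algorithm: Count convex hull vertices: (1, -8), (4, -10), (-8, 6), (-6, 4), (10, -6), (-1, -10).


Convex hull vertices (CCW): (-8, 6), (-1, -10), (4, -10), (10, -6)
Count = 4

4


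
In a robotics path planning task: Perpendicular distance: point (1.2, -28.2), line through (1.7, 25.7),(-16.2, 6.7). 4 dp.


|cross product| = 955.31
|line direction| = sqrt(681.41) = 26.1038
Distance = 955.31/sqrt(681.41) = 36.5965

36.5965


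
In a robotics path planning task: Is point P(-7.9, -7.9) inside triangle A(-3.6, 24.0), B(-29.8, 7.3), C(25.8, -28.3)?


Cross products: AB x AP = 763.97, BC x BP = -65.48, CA x CP = 1162.75
All same sign? no

No, outside


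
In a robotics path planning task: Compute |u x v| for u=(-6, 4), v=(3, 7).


|u x v| = |(-6)*7 - 4*3|
= |(-42) - 12| = 54

54
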